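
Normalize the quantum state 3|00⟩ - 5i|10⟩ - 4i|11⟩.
0.4243|00⟩ - (1/√2)i|10⟩ - 0.5657i|11⟩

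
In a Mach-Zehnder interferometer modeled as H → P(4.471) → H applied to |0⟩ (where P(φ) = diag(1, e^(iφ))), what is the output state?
(0.3805 - 0.4855i)|0⟩ + (0.6195 + 0.4855i)|1⟩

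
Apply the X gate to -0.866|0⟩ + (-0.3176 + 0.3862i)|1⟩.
(-0.3176 + 0.3862i)|0⟩ - 0.866|1⟩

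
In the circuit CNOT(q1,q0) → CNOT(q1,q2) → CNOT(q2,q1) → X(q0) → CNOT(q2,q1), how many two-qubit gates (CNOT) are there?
4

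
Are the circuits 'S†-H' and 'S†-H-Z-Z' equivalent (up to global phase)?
Yes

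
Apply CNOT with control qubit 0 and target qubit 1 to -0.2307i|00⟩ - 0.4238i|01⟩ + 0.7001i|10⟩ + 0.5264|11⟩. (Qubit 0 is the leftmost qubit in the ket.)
-0.2307i|00⟩ - 0.4238i|01⟩ + 0.5264|10⟩ + 0.7001i|11⟩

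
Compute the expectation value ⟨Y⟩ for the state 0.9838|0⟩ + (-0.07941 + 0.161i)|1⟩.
0.3168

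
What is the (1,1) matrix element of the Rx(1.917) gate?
0.5747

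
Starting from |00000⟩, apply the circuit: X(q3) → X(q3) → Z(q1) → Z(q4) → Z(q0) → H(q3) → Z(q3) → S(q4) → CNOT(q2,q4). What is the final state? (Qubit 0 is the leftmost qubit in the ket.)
1/√2|00000⟩ - 1/√2|00010⟩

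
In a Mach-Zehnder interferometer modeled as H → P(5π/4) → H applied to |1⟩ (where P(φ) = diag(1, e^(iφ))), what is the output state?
(0.8536 + (1/√8)i)|0⟩ + (0.1464 - (1/√8)i)|1⟩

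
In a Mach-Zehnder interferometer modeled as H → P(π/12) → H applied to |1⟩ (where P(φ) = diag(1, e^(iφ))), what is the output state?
(0.01704 - 0.1294i)|0⟩ + (0.983 + 0.1294i)|1⟩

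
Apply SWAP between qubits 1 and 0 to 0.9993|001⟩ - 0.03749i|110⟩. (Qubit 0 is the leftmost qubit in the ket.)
0.9993|001⟩ - 0.03749i|110⟩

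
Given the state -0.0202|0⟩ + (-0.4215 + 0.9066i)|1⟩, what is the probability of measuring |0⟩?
0.000408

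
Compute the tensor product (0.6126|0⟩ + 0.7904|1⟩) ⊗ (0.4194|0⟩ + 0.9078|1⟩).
0.2569|00⟩ + 0.5561|01⟩ + 0.3315|10⟩ + 0.7175|11⟩

amp(|b₁b₂…⟩) = product of the factor amplitudes for bits b₁, b₂, …; only kets whose every factor amplitude is nonzero survive.
|00⟩: (0.6126)(0.4194) = 0.2569
|01⟩: (0.6126)(0.9078) = 0.5561
|10⟩: (0.7904)(0.4194) = 0.3315
|11⟩: (0.7904)(0.9078) = 0.7175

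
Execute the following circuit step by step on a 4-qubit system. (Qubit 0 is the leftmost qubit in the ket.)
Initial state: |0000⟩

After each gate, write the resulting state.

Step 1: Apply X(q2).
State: |0010⟩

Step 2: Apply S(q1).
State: |0010⟩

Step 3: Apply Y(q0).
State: i|1010⟩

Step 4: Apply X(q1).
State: i|1110⟩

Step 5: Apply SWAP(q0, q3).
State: i|0111⟩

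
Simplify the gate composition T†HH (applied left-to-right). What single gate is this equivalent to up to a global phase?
T†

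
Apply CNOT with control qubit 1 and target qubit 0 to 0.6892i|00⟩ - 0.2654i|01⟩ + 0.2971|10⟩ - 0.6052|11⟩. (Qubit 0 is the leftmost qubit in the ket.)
0.6892i|00⟩ - 0.6052|01⟩ + 0.2971|10⟩ - 0.2654i|11⟩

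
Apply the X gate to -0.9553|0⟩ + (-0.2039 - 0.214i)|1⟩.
(-0.2039 - 0.214i)|0⟩ - 0.9553|1⟩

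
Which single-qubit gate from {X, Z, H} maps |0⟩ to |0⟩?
Z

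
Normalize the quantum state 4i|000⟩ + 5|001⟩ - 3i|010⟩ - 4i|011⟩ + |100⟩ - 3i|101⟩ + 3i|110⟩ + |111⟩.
0.4313i|000⟩ + 0.5392|001⟩ - 0.3235i|010⟩ - 0.4313i|011⟩ + 0.1078|100⟩ - 0.3235i|101⟩ + 0.3235i|110⟩ + 0.1078|111⟩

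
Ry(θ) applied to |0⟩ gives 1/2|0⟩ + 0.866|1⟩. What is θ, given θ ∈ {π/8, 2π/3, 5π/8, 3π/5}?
2π/3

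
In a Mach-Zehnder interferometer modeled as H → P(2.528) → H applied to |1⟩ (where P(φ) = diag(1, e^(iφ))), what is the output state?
(0.9088 - 0.2879i)|0⟩ + (0.09121 + 0.2879i)|1⟩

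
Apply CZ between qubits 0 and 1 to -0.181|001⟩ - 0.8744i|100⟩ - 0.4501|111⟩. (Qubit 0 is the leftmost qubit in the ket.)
-0.181|001⟩ - 0.8744i|100⟩ + 0.4501|111⟩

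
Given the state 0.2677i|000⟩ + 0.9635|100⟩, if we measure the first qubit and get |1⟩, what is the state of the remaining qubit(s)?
|00⟩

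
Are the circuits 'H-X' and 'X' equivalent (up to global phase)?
No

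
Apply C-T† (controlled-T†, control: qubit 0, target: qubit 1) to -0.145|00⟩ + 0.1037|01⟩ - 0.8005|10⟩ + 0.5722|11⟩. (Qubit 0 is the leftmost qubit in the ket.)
-0.145|00⟩ + 0.1037|01⟩ - 0.8005|10⟩ + (0.4046 - 0.4046i)|11⟩

C-T† leaves the control-|0⟩ kets |00⟩, |01⟩ unchanged and applies T† to qubit 1 on the control-|1⟩ pair (|10⟩, |11⟩).
T† = [[1, 0], [0, (1/√2 - (1/√2)i)]].
With a = amp(|10⟩) = -0.8005 and b = amp(|11⟩) = 0.5722:
new amp(|10⟩) = (1)·a = -0.8005
new amp(|11⟩) = (1/√2 - (1/√2)i)·b = (0.4046 - 0.4046i)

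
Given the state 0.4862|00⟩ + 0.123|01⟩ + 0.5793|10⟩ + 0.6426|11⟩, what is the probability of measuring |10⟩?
0.3356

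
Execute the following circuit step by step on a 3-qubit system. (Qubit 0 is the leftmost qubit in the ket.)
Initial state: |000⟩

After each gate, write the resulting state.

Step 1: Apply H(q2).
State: 1/√2|000⟩ + 1/√2|001⟩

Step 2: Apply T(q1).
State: 1/√2|000⟩ + 1/√2|001⟩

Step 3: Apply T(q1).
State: 1/√2|000⟩ + 1/√2|001⟩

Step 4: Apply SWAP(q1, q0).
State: 1/√2|000⟩ + 1/√2|001⟩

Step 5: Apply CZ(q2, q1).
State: 1/√2|000⟩ + 1/√2|001⟩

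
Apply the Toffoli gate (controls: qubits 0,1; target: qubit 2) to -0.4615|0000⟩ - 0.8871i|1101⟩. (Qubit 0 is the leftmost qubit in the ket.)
-0.4615|0000⟩ - 0.8871i|1111⟩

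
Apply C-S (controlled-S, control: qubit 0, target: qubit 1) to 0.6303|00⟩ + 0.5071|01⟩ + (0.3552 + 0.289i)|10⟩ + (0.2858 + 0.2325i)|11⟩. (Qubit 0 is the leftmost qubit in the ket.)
0.6303|00⟩ + 0.5071|01⟩ + (0.3552 + 0.289i)|10⟩ + (-0.2325 + 0.2858i)|11⟩

C-S leaves the control-|0⟩ kets |00⟩, |01⟩ unchanged and applies S to qubit 1 on the control-|1⟩ pair (|10⟩, |11⟩).
S = [[1, 0], [0, i]].
With a = amp(|10⟩) = (0.3552 + 0.289i) and b = amp(|11⟩) = (0.2858 + 0.2325i):
new amp(|10⟩) = (1)·a = (0.3552 + 0.289i)
new amp(|11⟩) = (i)·b = (-0.2325 + 0.2858i)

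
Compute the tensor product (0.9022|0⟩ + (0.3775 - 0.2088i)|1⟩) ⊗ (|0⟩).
0.9022|00⟩ + (0.3775 - 0.2088i)|10⟩

amp(|b₁b₂…⟩) = product of the factor amplitudes for bits b₁, b₂, …; only kets whose every factor amplitude is nonzero survive.
|00⟩: (0.9022)(1) = 0.9022
|10⟩: (0.3775 - 0.2088i)(1) = (0.3775 - 0.2088i)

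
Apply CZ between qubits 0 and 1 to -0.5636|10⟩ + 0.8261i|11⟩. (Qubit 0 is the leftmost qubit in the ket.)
-0.5636|10⟩ - 0.8261i|11⟩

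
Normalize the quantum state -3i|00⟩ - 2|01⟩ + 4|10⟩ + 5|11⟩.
-(1/√6)i|00⟩ - 0.2722|01⟩ + 0.5443|10⟩ + 0.6804|11⟩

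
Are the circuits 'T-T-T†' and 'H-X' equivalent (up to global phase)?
No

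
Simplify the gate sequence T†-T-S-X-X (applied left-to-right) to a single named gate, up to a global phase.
S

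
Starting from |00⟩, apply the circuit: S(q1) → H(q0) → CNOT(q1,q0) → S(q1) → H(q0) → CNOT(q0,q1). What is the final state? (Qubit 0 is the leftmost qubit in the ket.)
|00⟩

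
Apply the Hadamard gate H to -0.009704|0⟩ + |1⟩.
0.7002|0⟩ - 0.714|1⟩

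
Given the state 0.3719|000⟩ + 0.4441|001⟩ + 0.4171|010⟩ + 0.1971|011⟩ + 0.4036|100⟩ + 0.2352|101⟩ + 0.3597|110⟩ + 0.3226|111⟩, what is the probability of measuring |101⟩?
0.05532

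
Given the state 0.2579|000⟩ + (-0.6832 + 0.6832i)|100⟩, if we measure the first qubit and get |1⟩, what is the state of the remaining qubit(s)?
(-1/√2 + (1/√2)i)|00⟩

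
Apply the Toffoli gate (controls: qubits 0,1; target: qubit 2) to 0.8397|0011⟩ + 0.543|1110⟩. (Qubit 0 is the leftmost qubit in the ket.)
0.8397|0011⟩ + 0.543|1100⟩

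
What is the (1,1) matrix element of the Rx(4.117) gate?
-0.4686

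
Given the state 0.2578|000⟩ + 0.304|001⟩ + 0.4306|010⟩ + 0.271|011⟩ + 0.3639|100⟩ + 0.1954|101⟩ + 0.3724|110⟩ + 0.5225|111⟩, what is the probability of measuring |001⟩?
0.09242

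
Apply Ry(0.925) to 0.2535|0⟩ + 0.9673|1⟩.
-0.2047|0⟩ + 0.9788|1⟩

Ry(0.925) = [[cos(θ/2), −sin(θ/2)], [sin(θ/2), cos(θ/2)]]; θ = 0.925, cos(θ/2) ≈ 0.89494, sin(θ/2) ≈ 0.446187.
With a = amp(|0⟩) = 0.2535 and b = amp(|1⟩) = 0.9673:
new amp(|0⟩) = (0.89494)·a + (-0.446187)·b = -0.2047
new amp(|1⟩) = (0.446187)·a + (0.89494)·b = 0.9788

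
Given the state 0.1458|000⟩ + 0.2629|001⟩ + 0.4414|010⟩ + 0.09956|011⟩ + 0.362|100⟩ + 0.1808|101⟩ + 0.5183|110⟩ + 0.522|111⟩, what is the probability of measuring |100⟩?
0.131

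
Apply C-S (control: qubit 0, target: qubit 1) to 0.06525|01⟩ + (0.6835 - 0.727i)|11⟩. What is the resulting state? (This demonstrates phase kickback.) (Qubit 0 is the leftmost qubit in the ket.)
0.06525|01⟩ + (0.727 + 0.6835i)|11⟩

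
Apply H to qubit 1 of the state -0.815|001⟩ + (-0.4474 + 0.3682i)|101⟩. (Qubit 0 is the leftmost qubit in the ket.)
-0.5763|001⟩ - 0.5763|011⟩ + (-0.3164 + 0.2604i)|101⟩ + (-0.3164 + 0.2604i)|111⟩

H on qubit 1 mixes each pair of kets that differ only in qubit 1: amplitudes (a, b) of (|…0…⟩, |…1…⟩) become ((a + b)/√2, (a − b)/√2). Kets absent from the input have amplitude 0.
(|001⟩, |011⟩): (a, b) = (-0.815, 0) → (-0.5763, -0.5763)
(|101⟩, |111⟩): (a, b) = ((-0.4474 + 0.3682i), 0) → ((-0.3164 + 0.2604i), (-0.3164 + 0.2604i))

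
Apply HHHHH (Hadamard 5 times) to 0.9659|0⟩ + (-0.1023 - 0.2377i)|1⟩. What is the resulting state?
(0.6107 - 0.1681i)|0⟩ + (0.7553 + 0.1681i)|1⟩

H² = I, so H^5 = H: a single Hadamard. With (a, b) = (0.9659, (-0.1023 - 0.2377i)), H gives ((a + b)/√2, (a − b)/√2) = ((0.6107 - 0.1681i), (0.7553 + 0.1681i)).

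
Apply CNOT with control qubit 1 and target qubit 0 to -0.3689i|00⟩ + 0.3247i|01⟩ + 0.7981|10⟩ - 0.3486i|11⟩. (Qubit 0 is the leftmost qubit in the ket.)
-0.3689i|00⟩ - 0.3486i|01⟩ + 0.7981|10⟩ + 0.3247i|11⟩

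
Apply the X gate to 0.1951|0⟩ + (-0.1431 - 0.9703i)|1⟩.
(-0.1431 - 0.9703i)|0⟩ + 0.1951|1⟩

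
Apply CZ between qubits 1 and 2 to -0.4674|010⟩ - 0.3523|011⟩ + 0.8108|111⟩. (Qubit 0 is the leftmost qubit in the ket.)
-0.4674|010⟩ + 0.3523|011⟩ - 0.8108|111⟩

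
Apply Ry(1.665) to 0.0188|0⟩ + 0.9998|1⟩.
-0.7268|0⟩ + 0.6868|1⟩

Ry(1.665) = [[cos(θ/2), −sin(θ/2)], [sin(θ/2), cos(θ/2)]]; θ = 1.665, cos(θ/2) ≈ 0.673029, sin(θ/2) ≈ 0.739616.
With a = amp(|0⟩) = 0.0188 and b = amp(|1⟩) = 0.9998:
new amp(|0⟩) = (0.673029)·a + (-0.739616)·b = -0.7268
new amp(|1⟩) = (0.739616)·a + (0.673029)·b = 0.6868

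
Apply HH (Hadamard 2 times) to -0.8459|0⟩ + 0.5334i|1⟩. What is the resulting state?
-0.8459|0⟩ + 0.5334i|1⟩

H² = I, so an even number of Hadamards cancels: H^2 = I and the state is unchanged.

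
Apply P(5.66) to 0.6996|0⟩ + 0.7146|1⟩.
0.6996|0⟩ + (0.5803 - 0.4171i)|1⟩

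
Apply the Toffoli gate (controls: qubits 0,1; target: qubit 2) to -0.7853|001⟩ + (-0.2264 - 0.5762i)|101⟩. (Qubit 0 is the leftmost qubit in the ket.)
-0.7853|001⟩ + (-0.2264 - 0.5762i)|101⟩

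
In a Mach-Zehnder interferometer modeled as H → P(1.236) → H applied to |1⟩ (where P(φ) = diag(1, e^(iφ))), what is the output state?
(0.3357 - 0.4722i)|0⟩ + (0.6643 + 0.4722i)|1⟩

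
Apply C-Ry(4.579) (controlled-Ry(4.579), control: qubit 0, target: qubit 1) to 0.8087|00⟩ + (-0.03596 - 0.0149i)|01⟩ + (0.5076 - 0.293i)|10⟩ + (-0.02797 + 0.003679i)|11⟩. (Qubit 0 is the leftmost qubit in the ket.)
0.8087|00⟩ + (-0.03596 - 0.0149i)|01⟩ + (-0.3132 + 0.1901i)|10⟩ + (0.4005 - 0.223i)|11⟩

C-Ry(4.579) leaves the control-|0⟩ kets |00⟩, |01⟩ unchanged and applies Ry(4.579) to qubit 1 on the control-|1⟩ pair (|10⟩, |11⟩).
Ry(4.579) = [[cos(θ/2), −sin(θ/2)], [sin(θ/2), cos(θ/2)]]; θ = 4.579, cos(θ/2) ≈ -0.65841, sin(θ/2) ≈ 0.75266.
With a = amp(|10⟩) = (0.5076 - 0.293i) and b = amp(|11⟩) = (-0.02797 + 0.003679i):
new amp(|10⟩) = (-0.65841)·a + (-0.75266)·b = (-0.3132 + 0.1901i)
new amp(|11⟩) = (0.75266)·a + (-0.65841)·b = (0.4005 - 0.223i)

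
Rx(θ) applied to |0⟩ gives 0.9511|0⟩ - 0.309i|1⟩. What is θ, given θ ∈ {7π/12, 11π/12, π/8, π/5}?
π/5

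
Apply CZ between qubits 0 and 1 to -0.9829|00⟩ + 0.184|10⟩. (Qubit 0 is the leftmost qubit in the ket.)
-0.9829|00⟩ + 0.184|10⟩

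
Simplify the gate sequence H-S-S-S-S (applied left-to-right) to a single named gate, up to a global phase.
H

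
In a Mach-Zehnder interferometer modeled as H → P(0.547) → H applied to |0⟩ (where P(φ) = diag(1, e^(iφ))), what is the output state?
(0.927 + 0.2601i)|0⟩ + (0.07296 - 0.2601i)|1⟩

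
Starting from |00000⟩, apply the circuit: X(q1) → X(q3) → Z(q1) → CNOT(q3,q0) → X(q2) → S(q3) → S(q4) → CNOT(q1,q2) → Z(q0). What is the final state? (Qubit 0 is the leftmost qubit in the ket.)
i|11010⟩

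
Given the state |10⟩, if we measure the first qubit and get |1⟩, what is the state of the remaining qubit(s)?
|0⟩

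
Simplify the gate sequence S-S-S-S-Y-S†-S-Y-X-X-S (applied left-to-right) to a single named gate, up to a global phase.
S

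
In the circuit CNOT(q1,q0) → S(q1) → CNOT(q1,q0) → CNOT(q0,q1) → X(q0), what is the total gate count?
5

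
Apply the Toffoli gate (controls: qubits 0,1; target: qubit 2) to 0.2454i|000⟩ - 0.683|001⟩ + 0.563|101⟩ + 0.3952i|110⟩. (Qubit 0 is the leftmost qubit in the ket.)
0.2454i|000⟩ - 0.683|001⟩ + 0.563|101⟩ + 0.3952i|111⟩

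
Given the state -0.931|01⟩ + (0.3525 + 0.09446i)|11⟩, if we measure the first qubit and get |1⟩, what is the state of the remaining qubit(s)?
(0.9659 + 0.2588i)|1⟩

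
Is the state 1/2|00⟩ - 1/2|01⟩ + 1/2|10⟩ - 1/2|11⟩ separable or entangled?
Separable

Writing the state as a|00⟩ + b|01⟩ + c|10⟩ + d|11⟩, it is a product state iff ad − bc = 0.
Here (a, b, c, d) = (1/2, -1/2, 1/2, -1/2): ad − bc = (1/2)(-1/2) − (-1/2)(1/2) = 0, so the state is separable.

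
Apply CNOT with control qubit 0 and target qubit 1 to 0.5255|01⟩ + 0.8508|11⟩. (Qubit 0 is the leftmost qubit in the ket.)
0.5255|01⟩ + 0.8508|10⟩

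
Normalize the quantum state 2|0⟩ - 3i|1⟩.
0.5547|0⟩ - 0.8321i|1⟩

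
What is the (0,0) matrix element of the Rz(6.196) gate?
(-0.999 - 0.04358i)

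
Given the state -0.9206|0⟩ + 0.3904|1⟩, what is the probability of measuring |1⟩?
0.1524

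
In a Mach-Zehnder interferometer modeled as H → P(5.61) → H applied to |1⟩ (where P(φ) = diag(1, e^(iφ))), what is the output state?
(0.1091 + 0.3117i)|0⟩ + (0.8909 - 0.3117i)|1⟩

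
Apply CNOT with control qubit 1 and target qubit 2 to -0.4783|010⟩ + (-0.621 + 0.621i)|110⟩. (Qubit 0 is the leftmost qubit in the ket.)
-0.4783|011⟩ + (-0.621 + 0.621i)|111⟩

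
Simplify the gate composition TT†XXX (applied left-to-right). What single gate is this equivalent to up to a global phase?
X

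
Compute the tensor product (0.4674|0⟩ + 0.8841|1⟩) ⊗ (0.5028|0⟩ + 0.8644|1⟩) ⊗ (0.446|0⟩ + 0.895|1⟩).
0.1048|000⟩ + 0.2103|001⟩ + 0.1802|010⟩ + 0.3616|011⟩ + 0.1983|100⟩ + 0.3979|101⟩ + 0.3408|110⟩ + 0.684|111⟩

amp(|b₁b₂…⟩) = product of the factor amplitudes for bits b₁, b₂, …; only kets whose every factor amplitude is nonzero survive.
|000⟩: (0.4674)(0.5028)(0.446) = 0.1048
|001⟩: (0.4674)(0.5028)(0.895) = 0.2103
|010⟩: (0.4674)(0.8644)(0.446) = 0.1802
|011⟩: (0.4674)(0.8644)(0.895) = 0.3616
|100⟩: (0.8841)(0.5028)(0.446) = 0.1983
|101⟩: (0.8841)(0.5028)(0.895) = 0.3979
|110⟩: (0.8841)(0.8644)(0.446) = 0.3408
|111⟩: (0.8841)(0.8644)(0.895) = 0.684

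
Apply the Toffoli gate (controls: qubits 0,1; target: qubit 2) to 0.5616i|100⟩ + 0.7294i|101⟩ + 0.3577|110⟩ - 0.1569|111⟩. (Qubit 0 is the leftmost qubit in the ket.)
0.5616i|100⟩ + 0.7294i|101⟩ - 0.1569|110⟩ + 0.3577|111⟩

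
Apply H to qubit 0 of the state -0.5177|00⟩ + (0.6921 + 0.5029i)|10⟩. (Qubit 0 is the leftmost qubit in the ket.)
(0.1233 + 0.3556i)|00⟩ + (-0.8555 - 0.3556i)|10⟩

H on qubit 0 mixes each pair of kets that differ only in qubit 0: amplitudes (a, b) of (|…0…⟩, |…1…⟩) become ((a + b)/√2, (a − b)/√2). Kets absent from the input have amplitude 0.
(|00⟩, |10⟩): (a, b) = (-0.5177, (0.6921 + 0.5029i)) → ((0.1233 + 0.3556i), (-0.8555 - 0.3556i))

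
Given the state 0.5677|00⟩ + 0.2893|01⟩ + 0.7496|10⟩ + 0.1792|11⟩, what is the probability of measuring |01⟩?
0.08369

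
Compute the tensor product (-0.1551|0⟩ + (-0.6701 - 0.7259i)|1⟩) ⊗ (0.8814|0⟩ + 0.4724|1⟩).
-0.1367|00⟩ - 0.07327|01⟩ + (-0.5906 - 0.6398i)|10⟩ + (-0.3166 - 0.3429i)|11⟩

amp(|b₁b₂…⟩) = product of the factor amplitudes for bits b₁, b₂, …; only kets whose every factor amplitude is nonzero survive.
|00⟩: (-0.1551)(0.8814) = -0.1367
|01⟩: (-0.1551)(0.4724) = -0.07327
|10⟩: (-0.6701 - 0.7259i)(0.8814) = (-0.5906 - 0.6398i)
|11⟩: (-0.6701 - 0.7259i)(0.4724) = (-0.3166 - 0.3429i)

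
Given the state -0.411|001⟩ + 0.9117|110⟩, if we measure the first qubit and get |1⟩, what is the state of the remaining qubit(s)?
|10⟩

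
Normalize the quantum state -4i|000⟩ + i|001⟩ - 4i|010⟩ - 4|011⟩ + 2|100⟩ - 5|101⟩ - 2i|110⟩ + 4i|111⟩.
-0.4041i|000⟩ + 0.101i|001⟩ - 0.4041i|010⟩ - 0.4041|011⟩ + 0.202|100⟩ - 0.5051|101⟩ - 0.202i|110⟩ + 0.4041i|111⟩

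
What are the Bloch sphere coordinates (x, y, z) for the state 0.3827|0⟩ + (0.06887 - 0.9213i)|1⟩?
(0.05271, -0.7052, -0.7071)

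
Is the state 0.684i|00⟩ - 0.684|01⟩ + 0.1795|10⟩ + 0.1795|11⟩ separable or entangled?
Entangled

Writing the state as a|00⟩ + b|01⟩ + c|10⟩ + d|11⟩, it is a product state iff ad − bc = 0.
Here (a, b, c, d) = (0.684i, -0.684, 0.1795, 0.1795): ad − bc = (0.684i)(0.1795) − (-0.684)(0.1795) = (0.1228 + 0.1228i) ≠ 0, so the state is entangled.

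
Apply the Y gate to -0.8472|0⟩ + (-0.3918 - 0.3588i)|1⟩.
(-0.3588 + 0.3918i)|0⟩ - 0.8472i|1⟩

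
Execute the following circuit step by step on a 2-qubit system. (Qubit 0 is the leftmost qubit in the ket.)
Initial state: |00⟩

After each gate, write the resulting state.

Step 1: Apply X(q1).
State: |01⟩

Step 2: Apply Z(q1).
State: -|01⟩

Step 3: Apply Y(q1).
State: i|00⟩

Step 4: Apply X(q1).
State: i|01⟩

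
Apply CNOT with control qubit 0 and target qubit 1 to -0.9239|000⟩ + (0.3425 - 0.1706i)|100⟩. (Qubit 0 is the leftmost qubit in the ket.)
-0.9239|000⟩ + (0.3425 - 0.1706i)|110⟩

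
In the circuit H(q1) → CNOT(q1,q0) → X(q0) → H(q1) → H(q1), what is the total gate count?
5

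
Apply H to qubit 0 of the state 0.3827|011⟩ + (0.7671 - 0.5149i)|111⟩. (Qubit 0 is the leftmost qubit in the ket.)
(0.813 - 0.3641i)|011⟩ + (-0.2718 + 0.3641i)|111⟩

H on qubit 0 mixes each pair of kets that differ only in qubit 0: amplitudes (a, b) of (|…0…⟩, |…1…⟩) become ((a + b)/√2, (a − b)/√2). Kets absent from the input have amplitude 0.
(|011⟩, |111⟩): (a, b) = (0.3827, (0.7671 - 0.5149i)) → ((0.813 - 0.3641i), (-0.2718 + 0.3641i))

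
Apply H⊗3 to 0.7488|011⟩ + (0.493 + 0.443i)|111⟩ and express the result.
(0.439 + 0.1566i)|000⟩ + (-0.439 - 0.1566i)|001⟩ + (-0.439 - 0.1566i)|010⟩ + (0.439 + 0.1566i)|011⟩ + (0.09044 - 0.1566i)|100⟩ + (-0.09044 + 0.1566i)|101⟩ + (-0.09044 + 0.1566i)|110⟩ + (0.09044 - 0.1566i)|111⟩

H⊗3 gives amp(|y⟩) = (1/2√2) Σ_x (−1)^(x·y) amp(|x⟩), where x·y is the number of positions in which both x and y have a 1.
|000⟩: (0.7488 + (0.493 + 0.443i))/(2√2) = (0.439 + 0.1566i)
|001⟩: (-0.7488 - (0.493 + 0.443i))/(2√2) = (-0.439 - 0.1566i)
|010⟩: (-0.7488 - (0.493 + 0.443i))/(2√2) = (-0.439 - 0.1566i)
|011⟩: (0.7488 + (0.493 + 0.443i))/(2√2) = (0.439 + 0.1566i)
|100⟩: (0.7488 - (0.493 + 0.443i))/(2√2) = (0.09044 - 0.1566i)
|101⟩: (-0.7488 + (0.493 + 0.443i))/(2√2) = (-0.09044 + 0.1566i)
|110⟩: (-0.7488 + (0.493 + 0.443i))/(2√2) = (-0.09044 + 0.1566i)
|111⟩: (0.7488 - (0.493 + 0.443i))/(2√2) = (0.09044 - 0.1566i)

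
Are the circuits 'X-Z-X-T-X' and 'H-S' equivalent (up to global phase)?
No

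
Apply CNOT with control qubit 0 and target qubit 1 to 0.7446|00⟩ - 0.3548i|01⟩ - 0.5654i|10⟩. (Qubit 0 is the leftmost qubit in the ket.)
0.7446|00⟩ - 0.3548i|01⟩ - 0.5654i|11⟩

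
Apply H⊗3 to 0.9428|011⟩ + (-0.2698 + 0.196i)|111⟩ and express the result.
(0.2379 + 0.0693i)|000⟩ + (-0.2379 - 0.0693i)|001⟩ + (-0.2379 - 0.0693i)|010⟩ + (0.2379 + 0.0693i)|011⟩ + (0.4287 - 0.0693i)|100⟩ + (-0.4287 + 0.0693i)|101⟩ + (-0.4287 + 0.0693i)|110⟩ + (0.4287 - 0.0693i)|111⟩

H⊗3 gives amp(|y⟩) = (1/2√2) Σ_x (−1)^(x·y) amp(|x⟩), where x·y is the number of positions in which both x and y have a 1.
|000⟩: (0.9428 + (-0.2698 + 0.196i))/(2√2) = (0.2379 + 0.0693i)
|001⟩: (-0.9428 - (-0.2698 + 0.196i))/(2√2) = (-0.2379 - 0.0693i)
|010⟩: (-0.9428 - (-0.2698 + 0.196i))/(2√2) = (-0.2379 - 0.0693i)
|011⟩: (0.9428 + (-0.2698 + 0.196i))/(2√2) = (0.2379 + 0.0693i)
|100⟩: (0.9428 - (-0.2698 + 0.196i))/(2√2) = (0.4287 - 0.0693i)
|101⟩: (-0.9428 + (-0.2698 + 0.196i))/(2√2) = (-0.4287 + 0.0693i)
|110⟩: (-0.9428 + (-0.2698 + 0.196i))/(2√2) = (-0.4287 + 0.0693i)
|111⟩: (0.9428 - (-0.2698 + 0.196i))/(2√2) = (0.4287 - 0.0693i)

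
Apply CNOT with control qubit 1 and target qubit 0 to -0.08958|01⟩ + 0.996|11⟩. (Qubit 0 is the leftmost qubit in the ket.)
0.996|01⟩ - 0.08958|11⟩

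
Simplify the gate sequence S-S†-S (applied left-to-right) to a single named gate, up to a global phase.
S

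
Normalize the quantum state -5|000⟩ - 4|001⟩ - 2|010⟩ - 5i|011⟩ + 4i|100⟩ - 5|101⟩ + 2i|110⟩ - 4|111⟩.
-0.4369|000⟩ - 0.3495|001⟩ - 0.1747|010⟩ - 0.4369i|011⟩ + 0.3495i|100⟩ - 0.4369|101⟩ + 0.1747i|110⟩ - 0.3495|111⟩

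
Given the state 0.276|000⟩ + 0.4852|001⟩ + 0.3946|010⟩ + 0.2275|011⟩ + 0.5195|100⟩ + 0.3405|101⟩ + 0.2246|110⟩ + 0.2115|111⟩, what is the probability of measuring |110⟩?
0.05045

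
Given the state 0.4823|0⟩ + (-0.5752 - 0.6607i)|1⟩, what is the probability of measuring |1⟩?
0.7674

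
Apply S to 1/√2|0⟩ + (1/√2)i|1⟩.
1/√2|0⟩ - 1/√2|1⟩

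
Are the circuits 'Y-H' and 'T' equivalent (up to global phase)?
No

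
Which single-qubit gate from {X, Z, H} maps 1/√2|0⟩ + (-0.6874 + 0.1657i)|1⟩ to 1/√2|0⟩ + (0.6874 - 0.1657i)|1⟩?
Z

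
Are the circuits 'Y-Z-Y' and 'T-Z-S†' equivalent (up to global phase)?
No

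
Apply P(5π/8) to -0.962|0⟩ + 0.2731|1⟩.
-0.962|0⟩ + (-0.1045 + 0.2523i)|1⟩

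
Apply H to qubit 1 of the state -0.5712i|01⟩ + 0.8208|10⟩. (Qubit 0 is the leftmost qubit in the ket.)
-0.4039i|00⟩ + 0.4039i|01⟩ + 0.5804|10⟩ + 0.5804|11⟩

H on qubit 1 mixes each pair of kets that differ only in qubit 1: amplitudes (a, b) of (|…0…⟩, |…1…⟩) become ((a + b)/√2, (a − b)/√2). Kets absent from the input have amplitude 0.
(|00⟩, |01⟩): (a, b) = (0, -0.5712i) → (-0.4039i, 0.4039i)
(|10⟩, |11⟩): (a, b) = (0.8208, 0) → (0.5804, 0.5804)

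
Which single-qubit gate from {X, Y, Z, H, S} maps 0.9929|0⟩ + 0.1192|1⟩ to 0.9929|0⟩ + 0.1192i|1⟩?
S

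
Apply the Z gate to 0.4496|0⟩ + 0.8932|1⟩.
0.4496|0⟩ - 0.8932|1⟩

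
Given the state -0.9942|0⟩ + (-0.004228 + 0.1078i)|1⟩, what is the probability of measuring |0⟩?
0.9884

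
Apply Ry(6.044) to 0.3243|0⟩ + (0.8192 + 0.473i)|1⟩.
(-0.4197 - 0.05643i)|0⟩ + (-0.7747 - 0.4696i)|1⟩

Ry(6.044) = [[cos(θ/2), −sin(θ/2)], [sin(θ/2), cos(θ/2)]]; θ = 6.044, cos(θ/2) ≈ -0.992857, sin(θ/2) ≈ 0.119308.
With a = amp(|0⟩) = 0.3243 and b = amp(|1⟩) = (0.8192 + 0.473i):
new amp(|0⟩) = (-0.992857)·a + (-0.119308)·b = (-0.4197 - 0.05643i)
new amp(|1⟩) = (0.119308)·a + (-0.992857)·b = (-0.7747 - 0.4696i)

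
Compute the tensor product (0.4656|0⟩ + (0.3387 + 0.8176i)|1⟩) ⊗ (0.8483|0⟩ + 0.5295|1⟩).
0.395|00⟩ + 0.2465|01⟩ + (0.2873 + 0.6936i)|10⟩ + (0.1793 + 0.4329i)|11⟩

amp(|b₁b₂…⟩) = product of the factor amplitudes for bits b₁, b₂, …; only kets whose every factor amplitude is nonzero survive.
|00⟩: (0.4656)(0.8483) = 0.395
|01⟩: (0.4656)(0.5295) = 0.2465
|10⟩: (0.3387 + 0.8176i)(0.8483) = (0.2873 + 0.6936i)
|11⟩: (0.3387 + 0.8176i)(0.5295) = (0.1793 + 0.4329i)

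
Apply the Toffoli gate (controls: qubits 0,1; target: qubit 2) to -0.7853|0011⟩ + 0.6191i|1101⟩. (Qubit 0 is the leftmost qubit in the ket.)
-0.7853|0011⟩ + 0.6191i|1111⟩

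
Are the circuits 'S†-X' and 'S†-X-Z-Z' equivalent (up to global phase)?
Yes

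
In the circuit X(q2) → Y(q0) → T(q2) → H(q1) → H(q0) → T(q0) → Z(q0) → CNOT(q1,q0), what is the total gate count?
8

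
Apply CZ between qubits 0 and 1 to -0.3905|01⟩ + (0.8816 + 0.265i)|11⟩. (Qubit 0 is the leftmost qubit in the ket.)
-0.3905|01⟩ + (-0.8816 - 0.265i)|11⟩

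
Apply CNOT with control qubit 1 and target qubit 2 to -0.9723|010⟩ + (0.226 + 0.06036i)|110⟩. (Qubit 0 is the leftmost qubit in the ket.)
-0.9723|011⟩ + (0.226 + 0.06036i)|111⟩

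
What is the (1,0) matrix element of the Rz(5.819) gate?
0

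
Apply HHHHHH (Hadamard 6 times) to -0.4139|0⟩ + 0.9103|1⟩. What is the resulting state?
-0.4139|0⟩ + 0.9103|1⟩

H² = I, so an even number of Hadamards cancels: H^6 = I and the state is unchanged.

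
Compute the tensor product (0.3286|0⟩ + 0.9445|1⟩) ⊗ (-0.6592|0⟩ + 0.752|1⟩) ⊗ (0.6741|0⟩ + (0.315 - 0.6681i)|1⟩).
-0.146|000⟩ + (-0.06823 + 0.1447i)|001⟩ + 0.1666|010⟩ + (0.07784 - 0.1651i)|011⟩ - 0.4197|100⟩ + (-0.1961 + 0.416i)|101⟩ + 0.4788|110⟩ + (0.2237 - 0.4745i)|111⟩

amp(|b₁b₂…⟩) = product of the factor amplitudes for bits b₁, b₂, …; only kets whose every factor amplitude is nonzero survive.
|000⟩: (0.3286)(-0.6592)(0.6741) = -0.146
|001⟩: (0.3286)(-0.6592)(0.315 - 0.6681i) = (-0.06823 + 0.1447i)
|010⟩: (0.3286)(0.752)(0.6741) = 0.1666
|011⟩: (0.3286)(0.752)(0.315 - 0.6681i) = (0.07784 - 0.1651i)
|100⟩: (0.9445)(-0.6592)(0.6741) = -0.4197
|101⟩: (0.9445)(-0.6592)(0.315 - 0.6681i) = (-0.1961 + 0.416i)
|110⟩: (0.9445)(0.752)(0.6741) = 0.4788
|111⟩: (0.9445)(0.752)(0.315 - 0.6681i) = (0.2237 - 0.4745i)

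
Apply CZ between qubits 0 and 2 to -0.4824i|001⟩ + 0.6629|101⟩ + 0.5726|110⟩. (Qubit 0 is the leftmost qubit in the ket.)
-0.4824i|001⟩ - 0.6629|101⟩ + 0.5726|110⟩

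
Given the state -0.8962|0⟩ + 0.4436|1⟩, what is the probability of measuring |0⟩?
0.8032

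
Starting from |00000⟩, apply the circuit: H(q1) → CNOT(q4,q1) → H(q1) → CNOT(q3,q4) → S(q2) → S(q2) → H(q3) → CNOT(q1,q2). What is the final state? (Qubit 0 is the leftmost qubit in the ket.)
1/√2|00000⟩ + 1/√2|00010⟩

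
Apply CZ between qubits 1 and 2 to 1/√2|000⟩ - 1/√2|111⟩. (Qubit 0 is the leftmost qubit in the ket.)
1/√2|000⟩ + 1/√2|111⟩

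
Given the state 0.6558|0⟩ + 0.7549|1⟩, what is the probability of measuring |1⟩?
0.5699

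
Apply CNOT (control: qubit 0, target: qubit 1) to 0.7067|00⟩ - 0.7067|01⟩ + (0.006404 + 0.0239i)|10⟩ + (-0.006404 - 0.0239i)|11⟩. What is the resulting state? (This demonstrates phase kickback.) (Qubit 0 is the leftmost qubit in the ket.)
0.7067|00⟩ - 0.7067|01⟩ + (-0.006404 - 0.0239i)|10⟩ + (0.006404 + 0.0239i)|11⟩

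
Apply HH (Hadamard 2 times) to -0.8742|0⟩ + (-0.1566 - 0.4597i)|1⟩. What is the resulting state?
-0.8742|0⟩ + (-0.1566 - 0.4597i)|1⟩

H² = I, so an even number of Hadamards cancels: H^2 = I and the state is unchanged.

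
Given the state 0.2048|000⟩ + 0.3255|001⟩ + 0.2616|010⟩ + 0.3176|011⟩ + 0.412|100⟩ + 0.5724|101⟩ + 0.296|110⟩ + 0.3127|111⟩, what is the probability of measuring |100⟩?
0.1697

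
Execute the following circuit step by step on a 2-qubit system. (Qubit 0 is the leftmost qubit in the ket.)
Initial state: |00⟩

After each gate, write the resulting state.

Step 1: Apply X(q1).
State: |01⟩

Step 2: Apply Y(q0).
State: i|11⟩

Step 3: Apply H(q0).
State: (1/√2)i|01⟩ - (1/√2)i|11⟩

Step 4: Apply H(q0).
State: i|11⟩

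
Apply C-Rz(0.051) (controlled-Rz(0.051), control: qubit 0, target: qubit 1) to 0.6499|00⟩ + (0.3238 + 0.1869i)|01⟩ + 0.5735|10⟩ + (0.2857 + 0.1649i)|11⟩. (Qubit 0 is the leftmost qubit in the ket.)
0.6499|00⟩ + (0.3238 + 0.1869i)|01⟩ + (0.5733 - 0.01462i)|10⟩ + (0.2814 + 0.1721i)|11⟩

C-Rz(0.051) leaves the control-|0⟩ kets |00⟩, |01⟩ unchanged and applies Rz(0.051) to qubit 1 on the control-|1⟩ pair (|10⟩, |11⟩).
Rz(0.051) = [[e^(−iθ/2), 0], [0, e^(iθ/2)]] with e^(±iθ/2) = cos(θ/2) ± i·sin(θ/2); θ = 0.051, cos(θ/2) ≈ 0.999675, sin(θ/2) ≈ 0.0254972.
With a = amp(|10⟩) = 0.5735 and b = amp(|11⟩) = (0.2857 + 0.1649i):
new amp(|10⟩) = (0.999675 - 0.0254972i)·a = (0.5733 - 0.01462i)
new amp(|11⟩) = (0.999675 + 0.0254972i)·b = (0.2814 + 0.1721i)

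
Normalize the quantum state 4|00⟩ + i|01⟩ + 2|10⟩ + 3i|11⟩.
0.7303|00⟩ + 0.1826i|01⟩ + 0.3651|10⟩ + 0.5477i|11⟩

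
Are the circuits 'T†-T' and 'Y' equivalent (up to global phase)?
No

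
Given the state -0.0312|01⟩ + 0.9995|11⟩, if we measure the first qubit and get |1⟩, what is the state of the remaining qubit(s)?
|1⟩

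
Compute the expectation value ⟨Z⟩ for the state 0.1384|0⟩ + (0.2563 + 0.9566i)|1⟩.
-0.9616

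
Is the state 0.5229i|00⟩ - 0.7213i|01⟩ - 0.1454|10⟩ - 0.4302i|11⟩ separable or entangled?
Entangled

Writing the state as a|00⟩ + b|01⟩ + c|10⟩ + d|11⟩, it is a product state iff ad − bc = 0.
Here (a, b, c, d) = (0.5229i, -0.7213i, -0.1454, -0.4302i): ad − bc = (0.5229i)(-0.4302i) − (-0.7213i)(-0.1454) = (0.225 - 0.1049i) ≠ 0, so the state is entangled.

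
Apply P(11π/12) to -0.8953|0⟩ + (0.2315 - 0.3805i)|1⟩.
-0.8953|0⟩ + (-0.1251 + 0.4275i)|1⟩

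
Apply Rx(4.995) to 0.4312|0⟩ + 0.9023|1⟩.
(-0.3448 - 0.5418i)|0⟩ + (-0.7215 - 0.2589i)|1⟩

Rx(4.995) = [[cos(θ/2), −i·sin(θ/2)], [−i·sin(θ/2), cos(θ/2)]]; θ = 4.995, cos(θ/2) ≈ -0.799645, sin(θ/2) ≈ 0.600473.
With a = amp(|0⟩) = 0.4312 and b = amp(|1⟩) = 0.9023:
new amp(|0⟩) = (-0.799645)·a + (-0.600473i)·b = (-0.3448 - 0.5418i)
new amp(|1⟩) = (-0.600473i)·a + (-0.799645)·b = (-0.7215 - 0.2589i)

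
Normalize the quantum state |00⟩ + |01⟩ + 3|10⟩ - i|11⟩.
0.2887|00⟩ + 0.2887|01⟩ + 0.866|10⟩ - 0.2887i|11⟩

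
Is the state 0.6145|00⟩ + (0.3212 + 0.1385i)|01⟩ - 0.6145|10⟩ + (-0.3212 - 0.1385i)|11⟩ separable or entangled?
Separable

Writing the state as a|00⟩ + b|01⟩ + c|10⟩ + d|11⟩, it is a product state iff ad − bc = 0.
Here (a, b, c, d) = (0.6145, (0.3212 + 0.1385i), -0.6145, (-0.3212 - 0.1385i)): ad − bc = (0.6145)(-0.3212 - 0.1385i) − (0.3212 + 0.1385i)(-0.6145) = 0, so the state is separable.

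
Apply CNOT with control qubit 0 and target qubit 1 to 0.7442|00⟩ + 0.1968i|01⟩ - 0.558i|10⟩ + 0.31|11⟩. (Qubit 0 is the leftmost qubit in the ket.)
0.7442|00⟩ + 0.1968i|01⟩ + 0.31|10⟩ - 0.558i|11⟩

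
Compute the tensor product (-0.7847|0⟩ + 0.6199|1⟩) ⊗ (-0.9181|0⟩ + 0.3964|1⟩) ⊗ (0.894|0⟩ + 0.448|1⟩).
0.6441|000⟩ + 0.3228|001⟩ - 0.2781|010⟩ - 0.1394|011⟩ - 0.5088|100⟩ - 0.255|101⟩ + 0.2197|110⟩ + 0.1101|111⟩

amp(|b₁b₂…⟩) = product of the factor amplitudes for bits b₁, b₂, …; only kets whose every factor amplitude is nonzero survive.
|000⟩: (-0.7847)(-0.9181)(0.894) = 0.6441
|001⟩: (-0.7847)(-0.9181)(0.448) = 0.3228
|010⟩: (-0.7847)(0.3964)(0.894) = -0.2781
|011⟩: (-0.7847)(0.3964)(0.448) = -0.1394
|100⟩: (0.6199)(-0.9181)(0.894) = -0.5088
|101⟩: (0.6199)(-0.9181)(0.448) = -0.255
|110⟩: (0.6199)(0.3964)(0.894) = 0.2197
|111⟩: (0.6199)(0.3964)(0.448) = 0.1101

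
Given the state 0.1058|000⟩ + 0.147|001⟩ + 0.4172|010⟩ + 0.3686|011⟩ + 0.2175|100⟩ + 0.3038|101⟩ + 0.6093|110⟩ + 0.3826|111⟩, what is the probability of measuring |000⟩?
0.01119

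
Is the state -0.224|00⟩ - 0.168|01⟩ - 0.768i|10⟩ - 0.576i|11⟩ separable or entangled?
Separable

Writing the state as a|00⟩ + b|01⟩ + c|10⟩ + d|11⟩, it is a product state iff ad − bc = 0.
Here (a, b, c, d) = (-0.224, -0.168, -0.768i, -0.576i): ad − bc = (-0.224)(-0.576i) − (-0.168)(-0.768i) = 0, so the state is separable.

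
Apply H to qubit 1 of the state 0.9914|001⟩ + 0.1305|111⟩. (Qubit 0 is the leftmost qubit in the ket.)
0.701|001⟩ + 0.701|011⟩ + 0.09228|101⟩ - 0.09228|111⟩

H on qubit 1 mixes each pair of kets that differ only in qubit 1: amplitudes (a, b) of (|…0…⟩, |…1…⟩) become ((a + b)/√2, (a − b)/√2). Kets absent from the input have amplitude 0.
(|001⟩, |011⟩): (a, b) = (0.9914, 0) → (0.701, 0.701)
(|101⟩, |111⟩): (a, b) = (0, 0.1305) → (0.09228, -0.09228)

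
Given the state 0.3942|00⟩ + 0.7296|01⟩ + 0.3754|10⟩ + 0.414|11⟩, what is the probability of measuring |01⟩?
0.5323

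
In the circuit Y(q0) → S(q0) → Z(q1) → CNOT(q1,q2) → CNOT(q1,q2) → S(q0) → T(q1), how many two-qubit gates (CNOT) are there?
2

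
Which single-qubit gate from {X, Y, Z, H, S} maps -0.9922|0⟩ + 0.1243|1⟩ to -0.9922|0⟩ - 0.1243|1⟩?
Z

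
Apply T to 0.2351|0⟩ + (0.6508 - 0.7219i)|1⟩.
0.2351|0⟩ + (0.9706 - 0.05028i)|1⟩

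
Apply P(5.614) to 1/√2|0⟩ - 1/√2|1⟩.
1/√2|0⟩ + (-0.5546 + 0.4387i)|1⟩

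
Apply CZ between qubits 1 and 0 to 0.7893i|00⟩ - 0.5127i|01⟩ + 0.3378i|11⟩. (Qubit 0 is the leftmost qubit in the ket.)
0.7893i|00⟩ - 0.5127i|01⟩ - 0.3378i|11⟩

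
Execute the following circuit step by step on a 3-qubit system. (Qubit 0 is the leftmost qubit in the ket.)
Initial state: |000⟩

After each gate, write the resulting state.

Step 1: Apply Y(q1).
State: i|010⟩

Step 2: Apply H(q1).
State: (1/√2)i|000⟩ - (1/√2)i|010⟩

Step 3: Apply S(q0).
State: (1/√2)i|000⟩ - (1/√2)i|010⟩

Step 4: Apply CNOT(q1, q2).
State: (1/√2)i|000⟩ - (1/√2)i|011⟩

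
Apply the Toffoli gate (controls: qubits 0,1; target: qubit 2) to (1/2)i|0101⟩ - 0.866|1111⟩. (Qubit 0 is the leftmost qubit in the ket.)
(1/2)i|0101⟩ - 0.866|1101⟩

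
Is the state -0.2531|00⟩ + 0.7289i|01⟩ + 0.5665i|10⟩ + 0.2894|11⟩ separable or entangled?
Entangled

Writing the state as a|00⟩ + b|01⟩ + c|10⟩ + d|11⟩, it is a product state iff ad − bc = 0.
Here (a, b, c, d) = (-0.2531, 0.7289i, 0.5665i, 0.2894): ad − bc = (-0.2531)(0.2894) − (0.7289i)(0.5665i) = 0.3397 ≠ 0, so the state is entangled.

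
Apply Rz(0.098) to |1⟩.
(0.9988 + 0.04898i)|1⟩

Rz(0.098) = [[e^(−iθ/2), 0], [0, e^(iθ/2)]] with e^(±iθ/2) = cos(θ/2) ± i·sin(θ/2); θ = 0.098, cos(θ/2) ≈ 0.9988, sin(θ/2) ≈ 0.0489804.
With a = amp(|0⟩) = 0 and b = amp(|1⟩) = 1:
new amp(|0⟩) = (0.9988 - 0.0489804i)·a = 0
new amp(|1⟩) = (0.9988 + 0.0489804i)·b = (0.9988 + 0.04898i)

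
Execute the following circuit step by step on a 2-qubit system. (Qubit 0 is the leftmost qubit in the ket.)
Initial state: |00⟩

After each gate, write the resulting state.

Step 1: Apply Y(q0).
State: i|10⟩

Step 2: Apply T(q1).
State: i|10⟩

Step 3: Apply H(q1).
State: (1/√2)i|10⟩ + (1/√2)i|11⟩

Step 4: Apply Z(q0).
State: -(1/√2)i|10⟩ - (1/√2)i|11⟩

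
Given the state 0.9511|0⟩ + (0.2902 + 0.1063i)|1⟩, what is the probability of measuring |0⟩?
0.9046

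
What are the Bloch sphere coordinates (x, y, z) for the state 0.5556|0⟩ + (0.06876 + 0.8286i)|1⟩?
(0.07641, 0.9207, -0.3826)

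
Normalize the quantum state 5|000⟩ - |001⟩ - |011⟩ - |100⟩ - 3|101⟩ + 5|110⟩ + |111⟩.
0.6299|000⟩ - 0.126|001⟩ - 0.126|011⟩ - 0.126|100⟩ - 1/√7|101⟩ + 0.6299|110⟩ + 0.126|111⟩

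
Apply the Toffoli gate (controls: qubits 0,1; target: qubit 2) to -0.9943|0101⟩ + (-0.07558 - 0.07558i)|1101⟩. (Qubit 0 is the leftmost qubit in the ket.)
-0.9943|0101⟩ + (-0.07558 - 0.07558i)|1111⟩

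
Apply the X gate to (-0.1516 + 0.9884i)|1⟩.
(-0.1516 + 0.9884i)|0⟩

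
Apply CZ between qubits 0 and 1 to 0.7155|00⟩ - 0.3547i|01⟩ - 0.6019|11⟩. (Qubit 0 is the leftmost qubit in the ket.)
0.7155|00⟩ - 0.3547i|01⟩ + 0.6019|11⟩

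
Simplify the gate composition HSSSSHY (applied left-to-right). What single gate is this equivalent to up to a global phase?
Y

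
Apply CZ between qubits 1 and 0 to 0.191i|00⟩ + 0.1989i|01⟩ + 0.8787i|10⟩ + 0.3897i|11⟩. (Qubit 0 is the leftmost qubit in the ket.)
0.191i|00⟩ + 0.1989i|01⟩ + 0.8787i|10⟩ - 0.3897i|11⟩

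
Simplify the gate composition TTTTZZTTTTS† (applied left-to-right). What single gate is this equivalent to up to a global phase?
S†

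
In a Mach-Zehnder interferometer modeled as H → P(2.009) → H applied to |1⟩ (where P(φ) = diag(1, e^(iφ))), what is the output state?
(0.7122 - 0.4528i)|0⟩ + (0.2878 + 0.4528i)|1⟩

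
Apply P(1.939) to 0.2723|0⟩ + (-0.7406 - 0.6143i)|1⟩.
0.2723|0⟩ + (0.8397 - 0.4699i)|1⟩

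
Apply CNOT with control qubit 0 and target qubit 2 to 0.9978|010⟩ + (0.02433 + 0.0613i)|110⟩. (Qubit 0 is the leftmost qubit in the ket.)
0.9978|010⟩ + (0.02433 + 0.0613i)|111⟩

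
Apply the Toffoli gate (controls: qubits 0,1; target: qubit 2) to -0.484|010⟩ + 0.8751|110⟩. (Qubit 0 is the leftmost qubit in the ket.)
-0.484|010⟩ + 0.8751|111⟩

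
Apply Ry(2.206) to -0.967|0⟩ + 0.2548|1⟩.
-0.6635|0⟩ - 0.7482|1⟩

Ry(2.206) = [[cos(θ/2), −sin(θ/2)], [sin(θ/2), cos(θ/2)]]; θ = 2.206, cos(θ/2) ≈ 0.45092, sin(θ/2) ≈ 0.892564.
With a = amp(|0⟩) = -0.967 and b = amp(|1⟩) = 0.2548:
new amp(|0⟩) = (0.45092)·a + (-0.892564)·b = -0.6635
new amp(|1⟩) = (0.892564)·a + (0.45092)·b = -0.7482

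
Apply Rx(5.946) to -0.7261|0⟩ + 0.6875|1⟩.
(0.7158 - 0.1154i)|0⟩ + (-0.6778 + 0.1218i)|1⟩

Rx(5.946) = [[cos(θ/2), −i·sin(θ/2)], [−i·sin(θ/2), cos(θ/2)]]; θ = 5.946, cos(θ/2) ≈ -0.985822, sin(θ/2) ≈ 0.167795.
With a = amp(|0⟩) = -0.7261 and b = amp(|1⟩) = 0.6875:
new amp(|0⟩) = (-0.985822)·a + (-0.167795i)·b = (0.7158 - 0.1154i)
new amp(|1⟩) = (-0.167795i)·a + (-0.985822)·b = (-0.6778 + 0.1218i)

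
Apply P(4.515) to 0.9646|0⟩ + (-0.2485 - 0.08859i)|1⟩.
0.9646|0⟩ + (-0.03814 + 0.261i)|1⟩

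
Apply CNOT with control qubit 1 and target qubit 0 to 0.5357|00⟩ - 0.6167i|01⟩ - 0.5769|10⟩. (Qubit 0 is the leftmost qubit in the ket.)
0.5357|00⟩ - 0.5769|10⟩ - 0.6167i|11⟩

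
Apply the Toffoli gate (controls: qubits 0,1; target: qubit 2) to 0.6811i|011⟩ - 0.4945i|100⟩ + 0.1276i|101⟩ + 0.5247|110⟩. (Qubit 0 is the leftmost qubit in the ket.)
0.6811i|011⟩ - 0.4945i|100⟩ + 0.1276i|101⟩ + 0.5247|111⟩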